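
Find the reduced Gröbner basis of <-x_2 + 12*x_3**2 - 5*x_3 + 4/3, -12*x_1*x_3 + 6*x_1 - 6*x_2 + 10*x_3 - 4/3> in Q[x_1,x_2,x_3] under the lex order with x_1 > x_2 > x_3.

Buchberger's algorithm terminates because the ascending chain of leading-term ideals stabilizes.

f_1 = -x_2 + 12*x_3**2 - 5*x_3 + 4/3, LT = x_2.
f_2 = -12*x_1*x_3 + 6*x_1 - 6*x_2 + 10*x_3 - 4/3, LT = x_1*x_3.

The S-polynomials (S(f_1,f_2)) all reduce to 0 modulo the current basis, so we have a Gröbner basis.

G = {x_1*x_3 - 1/2*x_1 + 6*x_3**2 - 10/3*x_3 + 7/9, x_2 - 12*x_3**2 + 5*x_3 - 4/3}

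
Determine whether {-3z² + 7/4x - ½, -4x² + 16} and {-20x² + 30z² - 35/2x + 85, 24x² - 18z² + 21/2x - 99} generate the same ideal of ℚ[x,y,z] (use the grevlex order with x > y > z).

Yes, the ideals are equal.

Since reduced Gröbner bases are canonical representatives of ideals under a given ordering, it suffices to compute and compare them.
Buchberger on the first generating set:
f_1 = -3z² + 7/4x - ½, LT = z².
f_2 = -4x² + 16, LT = x².

The S-polynomials (S(f_1,f_2)) all reduce to 0 modulo the current basis, so we have a Gröbner basis.
Inter-reduce: drop elements whose leading term is divisible by another's, tail-reduce, and make monic.
Reduced Gröbner basis: {x² - 4, z² - 7/12x + ⅙}.

Buchberger on the second generating set:
h_1 = -20x² + 30z² - 35/2x + 85, LT = x².
h_2 = 24x² - 18z² + 21/2x - 99, LT = x².

S(h_1,h_2): lcm = x². S = -¾z² + 7/16x - ⅛.
  leading term z²: no divisor's leading term divides it; move -¾z² to the remainder.
  leading term x: no divisor's leading term divides it; move 7/16x to the remainder.
  leading term 1: no divisor's leading term divides it; move -⅛ to the remainder.
  remainder -¾z² + 7/16x - ⅛ ≠ 0; add k_3 = -¾z² + 7/16x - ⅛ to the basis.

The other S-polynomials (S(h_1,k_3), S(h_2,k_3)) all reduce to 0 modulo the current basis, so we have a Gröbner basis.
Inter-reduce: drop elements whose leading term is divisible by another's, tail-reduce, and make monic.
Reduced Gröbner basis: {x² - 4, z² - 7/12x + ⅙}.

The two bases agree; hence the ideals are identical.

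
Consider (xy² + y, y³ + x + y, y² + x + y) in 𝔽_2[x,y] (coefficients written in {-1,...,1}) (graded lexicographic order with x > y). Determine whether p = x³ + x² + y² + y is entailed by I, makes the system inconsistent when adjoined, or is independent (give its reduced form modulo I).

x³ + x² + y² + y lies in I (it reduces to 0).

First compute the reduced Gröbner basis of I by Buchberger's algorithm.
f_1 = xy² + y, LT = xy².
f_2 = y³ + x + y, LT = y³.
f_3 = y² + x + y, LT = y².

S(f_1,f_2): lcm = xy³. S = x² + xy + y².
  leading term x²: no divisor's leading term divides it; move x² to the remainder.
  leading term xy: no divisor's leading term divides it; move xy to the remainder.
  leading term y²: subtract (1)·f_3 from y² → x + y
  leading term x: no divisor's leading term divides it; move x to the remainder.
  leading term y: no divisor's leading term divides it; move y to the remainder.
  remainder x² + xy + x + y ≠ 0; add h_4 = x² + xy + x + y to the basis.

S(f_1,f_3): lcm = xy². S = x² + xy + y.
  leading term x²: subtract (1)·h_4 from x² + xy + y → x
  leading term x: no divisor's leading term divides it; move x to the remainder.
  remainder x ≠ 0; add h_5 = x to the basis.

S(f_1,h_4): lcm = x²y². S = xy³ + xy² + y³ + xy.
  leading term xy³: subtract (y)·f_1 from xy³ + xy² + y³ + xy → xy² + y³ + xy + y²
  leading term xy²: subtract (1)·f_1 from xy² + y³ + xy + y² → y³ + xy + y² + y
  leading term y³: subtract (1)·f_2 from y³ + xy + y² + y → xy + y² + x
  leading term xy: subtract (y)·h_5 from xy + y² + x → y² + x
  leading term y²: subtract (1)·f_3 from y² + x → y
  leading term y: no divisor's leading term divides it; move y to the remainder.
  remainder y ≠ 0; add h_6 = y to the basis.

The other S-polynomials (S(f_2,f_3), S(f_2,h_4), S(f_3,h_4), S(f_1,h_5), S(f_2,h_5), S(f_3,h_5), S(h_4,h_5), S(f_1,h_6), S(f_2,h_6), S(f_3,h_6), S(h_4,h_6), S(h_5,h_6)) all reduce to 0 modulo the current basis, so we have a Gröbner basis.
Inter-reduce: drop elements whose leading term is divisible by another's, tail-reduce, and make monic.
Reduced Gröbner basis: {x, y}.
Label its elements g_1 = x, g_2 = y.

Reduce p = x³ + x² + y² + y modulo G:
  leading term x³: subtract (x²)·g_1 from x³ + x² + y² + y → x² + y² + y
  leading term x²: subtract (x)·g_1 from x² + y² + y → y² + y
  leading term y²: subtract (y)·g_2 from y² + y → y
  leading term y: subtract (1)·g_2 from y → 0
  normal form = 0.
Since the normal form is 0, p ∈ I.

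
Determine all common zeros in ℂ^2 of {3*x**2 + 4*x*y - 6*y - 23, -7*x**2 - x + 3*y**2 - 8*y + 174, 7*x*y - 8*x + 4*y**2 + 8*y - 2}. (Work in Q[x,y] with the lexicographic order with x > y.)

{(-5, 2)}

Compute a lex Gröbner basis by Buchberger's algorithm.
f_1 = 3*x**2 + 4*x*y - 6*y - 23, LT = x**2.
f_2 = -7*x**2 - x + 3*y**2 - 8*y + 174, LT = x**2.
f_3 = 7*x*y - 8*x + 4*y**2 + 8*y - 2, LT = x*y.

S(f_1,f_2): lcm = x**2. S = 4/3*x*y - 1/7*x + 3/7*y**2 - 22/7*y + 361/21.
  leading term x*y: subtract (4/21)·f_3 from 4/3*x*y - 1/7*x + 3/7*y**2 - 22/7*y + 361/21 → 29/21*x - 1/3*y**2 - 14/3*y + 123/7
  leading term x: no divisor's leading term divides it; move 29/21*x to the remainder.
  leading term y**2: no divisor's leading term divides it; move -1/3*y**2 to the remainder.
  leading term y: no divisor's leading term divides it; move -14/3*y to the remainder.
  leading term 1: no divisor's leading term divides it; move 123/7 to the remainder.
  remainder 29/21*x - 1/3*y**2 - 14/3*y + 123/7 ≠ 0; add h_4 = 29/21*x - 1/3*y**2 - 14/3*y + 123/7 to the basis.

S(f_1,f_3): lcm = x**2*y. S = 8/7*x**2 + 16/21*x*y**2 - 8/7*x*y + 2/7*x - 2*y**2 - 23/3*y.
  leading term x**2: subtract (8/21)·f_1 from 8/7*x**2 + 16/21*x*y**2 - 8/7*x*y + 2/7*x - 2*y**2 - 23/3*y → 16/21*x*y**2 - 8/3*x*y + 2/7*x - 2*y**2 - 113/21*y + 184/21
  leading term x*y**2: subtract (16/147*y)·f_3 from 16/21*x*y**2 - 8/3*x*y + 2/7*x - 2*y**2 - 113/21*y + 184/21 → -88/49*x*y + 2/7*x - 64/147*y**3 - 422/147*y**2 - 253/49*y + 184/21
  leading term x*y: subtract (-88/343)·f_3 from -88/49*x*y + 2/7*x - 64/147*y**3 - 422/147*y**2 - 253/49*y + 184/21 → -606/343*x - 64/147*y**3 - 1898/1029*y**2 - 1067/343*y + 8488/1029
  leading term x: subtract (-1818/1421)·h_4 from -606/343*x - 64/147*y**3 - 1898/1029*y**2 - 1067/343*y + 8488/1029 → -64/147*y**3 - 67768/29841*y**2 - 90331/9947*y + 916994/29841
  leading term y**3: no divisor's leading term divides it; move -64/147*y**3 to the remainder.
  leading term y**2: no divisor's leading term divides it; move -67768/29841*y**2 to the remainder.
  leading term y: no divisor's leading term divides it; move -90331/9947*y to the remainder.
  leading term 1: no divisor's leading term divides it; move 916994/29841 to the remainder.
  remainder -64/147*y**3 - 67768/29841*y**2 - 90331/9947*y + 916994/29841 ≠ 0; add h_5 = -64/147*y**3 - 67768/29841*y**2 - 90331/9947*y + 916994/29841 to the basis.

S(f_2,f_3): lcm = x**2*y. S = 8/7*x**2 - 4/7*x*y**2 - x*y + 2/7*x - 3/7*y**3 + 8/7*y**2 - 174/7*y.
  leading term x**2: subtract (8/21)·f_1 from 8/7*x**2 - 4/7*x*y**2 - x*y + 2/7*x - 3/7*y**3 + 8/7*y**2 - 174/7*y → -4/7*x*y**2 - 53/21*x*y + 2/7*x - 3/7*y**3 + 8/7*y**2 - 158/7*y + 184/21
  leading term x*y**2: subtract (-4/49*y)·f_3 from -4/7*x*y**2 - 53/21*x*y + 2/7*x - 3/7*y**3 + 8/7*y**2 - 158/7*y + 184/21 → -467/147*x*y + 2/7*x - 5/49*y**3 + 88/49*y**2 - 1114/49*y + 184/21
  leading term x*y: subtract (-467/1029)·f_3 from -467/147*x*y + 2/7*x - 5/49*y**3 + 88/49*y**2 - 1114/49*y + 184/21 → -3442/1029*x - 5/49*y**3 + 3716/1029*y**2 - 19658/1029*y + 2694/343
  leading term x: subtract (-3442/1421)·h_4 from -3442/1029*x - 5/49*y**3 + 3716/1029*y**2 - 19658/1029*y + 2694/343 → -5/49*y**3 + 27890/9947*y**2 - 302466/9947*y + 501492/9947
  leading term y**3: subtract (15/64)·h_5 from -5/49*y**3 + 27890/9947*y**2 - 302466/9947*y + 501492/9947 → 37925/11368*y**2 - 2571837/90944*y + 1965037/45472
  leading term y**2: no divisor's leading term divides it; move 37925/11368*y**2 to the remainder.
  leading term y: no divisor's leading term divides it; move -2571837/90944*y to the remainder.
  leading term 1: no divisor's leading term divides it; move 1965037/45472 to the remainder.
  remainder 37925/11368*y**2 - 2571837/90944*y + 1965037/45472 ≠ 0; add h_6 = 37925/11368*y**2 - 2571837/90944*y + 1965037/45472 to the basis.

S(f_1,h_4): lcm = x**2. S = 7/29*x*y**2 + 410/87*x*y - 369/29*x - 2*y - 23/3.
  leading term x*y**2: subtract (1/29*y)·f_3 from 7/29*x*y**2 + 410/87*x*y - 369/29*x - 2*y - 23/3 → 434/87*x*y - 369/29*x - 4/29*y**3 - 8/29*y**2 - 56/29*y - 23/3
  leading term x*y: subtract (62/87)·f_3 from 434/87*x*y - 369/29*x - 4/29*y**3 - 8/29*y**2 - 56/29*y - 23/3 → -611/87*x - 4/29*y**3 - 272/87*y**2 - 664/87*y - 181/29
  leading term x: subtract (-4277/841)·h_4 from -611/87*x - 4/29*y**3 - 272/87*y**2 - 664/87*y - 181/29 → -4/29*y**3 - 4055/841*y**2 - 26378/841*y + 69904/841
  leading term y**3: subtract (147/464)·h_5 from -4/29*y**3 - 4055/841*y**2 - 26378/841*y + 69904/841 → -48299/11774*y**2 - 2683343/94192*y + 3456127/47096
  leading term y**2: subtract (-1352372/1099825)·h_6 from -48299/11774*y**2 - 2683343/94192*y + 3456127/47096 → -19193387/303400*y + 19193387/151700
  leading term y: no divisor's leading term divides it; move -19193387/303400*y to the remainder.
  leading term 1: no divisor's leading term divides it; move 19193387/151700 to the remainder.
  remainder -19193387/303400*y + 19193387/151700 ≠ 0; add h_7 = -19193387/303400*y + 19193387/151700 to the basis.

The other S-polynomials (S(f_2,h_4), S(f_3,h_4), S(f_1,h_5), S(f_2,h_5), S(f_3,h_5), S(h_4,h_5), S(f_1,h_6), S(f_2,h_6), S(f_3,h_6), S(h_4,h_6), S(h_5,h_6), S(f_1,h_7), S(f_2,h_7), S(f_3,h_7), S(h_4,h_7), S(h_5,h_7), S(h_6,h_7)) all reduce to 0 modulo the current basis, so we have a Gröbner basis.
Inter-reduce: drop elements whose leading term is divisible by another's, tail-reduce, and make monic.
Reduced Gröbner basis: {x + 5, y - 2}.

A lex Gröbner basis eliminates variables successively. Here y - 2 depends only on y, with roots {2}; lifting each root through the earlier basis elements recovers the full solutions.
  y = 2: the earlier basis element becomes x + 5 = 0, giving x = -5 — point (-5, 2).
Each listed point satisfies every original equation (direct substitution).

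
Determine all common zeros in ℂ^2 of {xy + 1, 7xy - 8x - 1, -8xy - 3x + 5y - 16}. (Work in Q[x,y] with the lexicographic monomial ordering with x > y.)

{(-1, 1)}

Compute a lex Gröbner basis by Buchberger's algorithm.
f_1 = xy + 1, LT = xy.
f_2 = 7xy - 8x - 1, LT = xy.
f_3 = -8xy - 3x + 5y - 16, LT = xy.

S(f_1,f_2): lcm = xy. S = 8/7x + 8/7.
  leading term x: no divisor's leading term divides it; move 8/7x to the remainder.
  leading term 1: no divisor's leading term divides it; move 8/7 to the remainder.
  remainder 8/7x + 8/7 ≠ 0; add h_4 = 8/7x + 8/7 to the basis.

S(f_1,f_3): lcm = xy. S = -3/8x + 5/8y - 1.
  leading term x: subtract (-21/64)·h_4 from -3/8x + 5/8y - 1 → 5/8y - 5/8
  leading term y: no divisor's leading term divides it; move 5/8y to the remainder.
  leading term 1: no divisor's leading term divides it; move -5/8 to the remainder.
  remainder 5/8y - 5/8 ≠ 0; add h_5 = 5/8y - 5/8 to the basis.

The other S-polynomials (S(f_2,f_3), S(f_1,h_4), S(f_2,h_4), S(f_3,h_4), S(f_1,h_5), S(f_2,h_5), S(f_3,h_5), S(h_4,h_5)) all reduce to 0 modulo the current basis, so we have a Gröbner basis.
Inter-reduce: drop elements whose leading term is divisible by another's, tail-reduce, and make monic.
Reduced Gröbner basis: {x + 1, y - 1}.

From the last basis element, y - 1 = 0, so y takes values in {1}. Each choice, substituted upward through the basis, yields the corresponding point(s) of the solution set.
  y = 1: the earlier basis element becomes x + 1 = 0, giving x = -1 — point (-1, 1).
Check: every point annihilates each of the original generators.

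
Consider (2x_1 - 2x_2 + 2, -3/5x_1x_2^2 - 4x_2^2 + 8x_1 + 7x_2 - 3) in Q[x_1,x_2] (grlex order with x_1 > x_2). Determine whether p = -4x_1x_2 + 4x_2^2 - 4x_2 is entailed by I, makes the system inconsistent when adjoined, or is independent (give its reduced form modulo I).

-4x_1x_2 + 4x_2^2 - 4x_2 lies in I (it reduces to 0).

First compute the reduced Gröbner basis of I by Buchberger's algorithm.
f_1 = 2x_1 - 2x_2 + 2, LT = x_1.
f_2 = -3/5x_1x_2^2 - 4x_2^2 + 8x_1 + 7x_2 - 3, LT = x_1x_2^2.

S(f_1,f_2): lcm = x_1x_2^2. S = -x_2^3 - 17/3x_2^2 + 40/3x_1 + 35/3x_2 - 5.
  reduce S modulo (f_1, f_2):
  remainder -x_2^3 - 17/3x_2^2 + 25x_2 - 55/3 ≠ 0; add h_3 = -x_2^3 - 17/3x_2^2 + 25x_2 - 55/3 to the basis.

The other S-polynomials (S(f_1,h_3), S(f_2,h_3)) all reduce to 0 modulo the current basis, so we have a Gröbner basis.
Inter-reduce: drop elements whose leading term is divisible by another's, tail-reduce, and make monic.
Reduced Gröbner basis: {x_2^3 + 17/3x_2^2 - 25x_2 + 55/3, x_1 - x_2 + 1}.
Label its elements g_1 = x_2^3 + 17/3x_2^2 - 25x_2 + 55/3, g_2 = x_1 - x_2 + 1.

Reduce p = -4x_1x_2 + 4x_2^2 - 4x_2 modulo G:
  leading term x_1x_2: subtract (-4x_2)·g_2 from -4x_1x_2 + 4x_2^2 - 4x_2 → 0
  normal form = 0.
Since the normal form is 0, p ∈ I.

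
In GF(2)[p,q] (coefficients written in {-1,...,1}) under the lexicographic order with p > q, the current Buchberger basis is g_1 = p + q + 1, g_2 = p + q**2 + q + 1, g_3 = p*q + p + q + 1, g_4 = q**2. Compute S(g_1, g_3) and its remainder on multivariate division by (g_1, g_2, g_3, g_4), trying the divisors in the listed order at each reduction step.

S(g_1, g_3) = p + q**2 + 1; remainder on division = q.

lcm(LM(g_1), LM(g_3)) = p*q.
S = (lcm/LT(g_1))·g_1 − (lcm/LT(g_3))·g_3 = p + q**2 + 1.
Reduce S modulo (g_1, g_2, g_3, g_4) in that order:
  leading term p: subtract (1)·g_1 from p + q**2 + 1 → q**2 + q
  leading term q**2: subtract (1)·g_4 from q**2 + q → q
  leading term q: no divisor's leading term divides it; move q to the remainder.
The remainder q is nonzero, so it would be added as the next basis element.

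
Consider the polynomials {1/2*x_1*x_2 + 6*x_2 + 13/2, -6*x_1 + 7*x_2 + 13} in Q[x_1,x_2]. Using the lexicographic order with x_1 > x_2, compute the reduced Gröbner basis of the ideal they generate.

f_1 = 1/2*x_1*x_2 + 6*x_2 + 13/2, LT = x_1*x_2.
f_2 = -6*x_1 + 7*x_2 + 13, LT = x_1.

S(f_1,f_2): lcm = x_1*x_2. S = 7/6*x_2**2 + 85/6*x_2 + 13.
  reduce S modulo (f_1, f_2):
  remainder 7/6*x_2**2 + 85/6*x_2 + 13 ≠ 0; add g_3 = 7/6*x_2**2 + 85/6*x_2 + 13 to the basis.

The other S-polynomials (S(f_1,g_3), S(f_2,g_3)) all reduce to 0 modulo the current basis, so we have a Gröbner basis.
Inter-reduce: drop elements whose leading term is divisible by another's, tail-reduce, and make monic.

G = {x_1 - 7/6*x_2 - 13/6, x_2**2 + 85/7*x_2 + 78/7}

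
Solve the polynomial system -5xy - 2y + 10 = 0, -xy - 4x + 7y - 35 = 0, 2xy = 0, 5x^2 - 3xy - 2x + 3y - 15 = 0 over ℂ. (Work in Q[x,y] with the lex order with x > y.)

{(0, 5)}

Compute a lex Gröbner basis by Buchberger's algorithm.
f_1 = -5xy - 2y + 10, LT = xy.
f_2 = -xy - 4x + 7y - 35, LT = xy.
f_3 = 2xy, LT = xy.
f_4 = 5x^2 - 3xy - 2x + 3y - 15, LT = x^2.

S(f_1,f_2): lcm = xy. S = -4x + 37/5y - 37.
  reduce S modulo (f_1, f_2, f_3, f_4):
  remainder -4x + 37/5y - 37 ≠ 0; add h_5 = -4x + 37/5y - 37 to the basis.

S(f_1,f_3): lcm = xy. S = 2/5y - 2.
  reduce S modulo (f_1, f_2, f_3, f_4, h_5):
  remainder 2/5y - 2 ≠ 0; add h_6 = 2/5y - 2 to the basis.

The other S-polynomials (S(f_1,f_4), S(f_2,f_3), S(f_2,f_4), S(f_3,f_4), S(f_1,h_5), S(f_2,h_5), S(f_3,h_5), S(f_4,h_5), S(f_1,h_6), S(f_2,h_6), S(f_3,h_6), S(f_4,h_6), S(h_5,h_6)) all reduce to 0 modulo the current basis, so we have a Gröbner basis.
Inter-reduce: drop elements whose leading term is divisible by another's, tail-reduce, and make monic.
Reduced Gröbner basis: {x, y - 5}.

Since the basis is lex-ordered, y - 5 is univariate in y. Its roots are {5}. Back-substituting each root into the other basis elements fixes the other coordinates.
  y = 5: the earlier basis element becomes x = 0, giving x = 0 — point (0, 5).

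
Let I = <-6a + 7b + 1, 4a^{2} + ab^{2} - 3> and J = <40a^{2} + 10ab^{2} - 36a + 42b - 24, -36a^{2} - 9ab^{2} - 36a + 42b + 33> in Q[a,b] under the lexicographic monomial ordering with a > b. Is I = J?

For a fixed monomial order, each ideal has a unique reduced Gröbner basis; comparing bases decides equality.
Buchberger on the first generating set:
f_1 = -6a + 7b + 1, LT = a.
f_2 = 4a^{2} + ab^{2} - 3, LT = a^{2}.

S(f_1,f_2): lcm = a^{2}. S = -\tfrac{1}{4}ab^{2} - \tfrac{7}{6}ab - \tfrac{1}{6}a + \tfrac{3}{4}.
  leading term ab^{2}: subtract (\tfrac{1}{24}b^{2})·f_1 from -\tfrac{1}{4}ab^{2} - \tfrac{7}{6}ab - \tfrac{1}{6}a + \tfrac{3}{4} → -\tfrac{7}{6}ab - \tfrac{1}{6}a - \tfrac{7}{24}b^{3} - \tfrac{1}{24}b^{2} + \tfrac{3}{4}
  leading term ab: subtract (\tfrac{7}{36}b)·f_1 from -\tfrac{7}{6}ab - \tfrac{1}{6}a - \tfrac{7}{24}b^{3} - \tfrac{1}{24}b^{2} + \tfrac{3}{4} → -\tfrac{1}{6}a - \tfrac{7}{24}b^{3} - \tfrac{101}{72}b^{2} - \tfrac{7}{36}b + \tfrac{3}{4}
  leading term a: subtract (\tfrac{1}{36})·f_1 from -\tfrac{1}{6}a - \tfrac{7}{24}b^{3} - \tfrac{101}{72}b^{2} - \tfrac{7}{36}b + \tfrac{3}{4} → -\tfrac{7}{24}b^{3} - \tfrac{101}{72}b^{2} - \tfrac{7}{18}b + \tfrac{13}{18}
  leading term b^{3}: no divisor's leading term divides it; move -\tfrac{7}{24}b^{3} to the remainder.
  leading term b^{2}: no divisor's leading term divides it; move -\tfrac{101}{72}b^{2} to the remainder.
  leading term b: no divisor's leading term divides it; move -\tfrac{7}{18}b to the remainder.
  leading term 1: no divisor's leading term divides it; move \tfrac{13}{18} to the remainder.
  remainder -\tfrac{7}{24}b^{3} - \tfrac{101}{72}b^{2} - \tfrac{7}{18}b + \tfrac{13}{18} ≠ 0; add g_3 = -\tfrac{7}{24}b^{3} - \tfrac{101}{72}b^{2} - \tfrac{7}{18}b + \tfrac{13}{18} to the basis.

S(f_1,g_3): leading monomials are coprime, so the S-polynomial reduces to 0 (Buchberger's first criterion).
S(f_2,g_3): leading monomials are coprime, so the S-polynomial reduces to 0 (Buchberger's first criterion).
Every S-polynomial of the final basis reduces to 0, so we have a Gröbner basis.
Inter-reduce: drop elements whose leading term is divisible by another's, tail-reduce, and make monic.
Reduced Gröbner basis: {a - \tfrac{7}{6}b - \tfrac{1}{6}, b^{3} + \tfrac{101}{21}b^{2} + \tfrac{4}{3}b - \tfrac{52}{21}}.

Buchberger on the second generating set:
h_1 = 40a^{2} + 10ab^{2} - 36a + 42b - 24, LT = a^{2}.
h_2 = -36a^{2} - 9ab^{2} - 36a + 42b + 33, LT = a^{2}.

S(h_1,h_2): lcm = a^{2}. S = -\tfrac{19}{10}a + \tfrac{133}{60}b + \tfrac{19}{60}.
  leading term a: no divisor's leading term divides it; move -\tfrac{19}{10}a to the remainder.
  leading term b: no divisor's leading term divides it; move \tfrac{133}{60}b to the remainder.
  leading term 1: no divisor's leading term divides it; move \tfrac{19}{60} to the remainder.
  remainder -\tfrac{19}{10}a + \tfrac{133}{60}b + \tfrac{19}{60} ≠ 0; add k_3 = -\tfrac{19}{10}a + \tfrac{133}{60}b + \tfrac{19}{60} to the basis.

S(h_1,k_3): lcm = a^{2}. S = \tfrac{1}{4}ab^{2} + \tfrac{7}{6}ab - \tfrac{11}{15}a + \tfrac{21}{20}b - \tfrac{3}{5}.
  leading term ab^{2}: subtract (-\tfrac{5}{38}b^{2})·k_3 from \tfrac{1}{4}ab^{2} + \tfrac{7}{6}ab - \tfrac{11}{15}a + \tfrac{21}{20}b - \tfrac{3}{5} → \tfrac{7}{6}ab - \tfrac{11}{15}a + \tfrac{7}{24}b^{3} + \tfrac{1}{24}b^{2} + \tfrac{21}{20}b - \tfrac{3}{5}
  leading term ab: subtract (-\tfrac{35}{57}b)·k_3 from \tfrac{7}{6}ab - \tfrac{11}{15}a + \tfrac{7}{24}b^{3} + \tfrac{1}{24}b^{2} + \tfrac{21}{20}b - \tfrac{3}{5} → -\tfrac{11}{15}a + \tfrac{7}{24}b^{3} + \tfrac{101}{72}b^{2} + \tfrac{56}{45}b - \tfrac{3}{5}
  leading term a: subtract (\tfrac{22}{57})·k_3 from -\tfrac{11}{15}a + \tfrac{7}{24}b^{3} + \tfrac{101}{72}b^{2} + \tfrac{56}{45}b - \tfrac{3}{5} → \tfrac{7}{24}b^{3} + \tfrac{101}{72}b^{2} + \tfrac{7}{18}b - \tfrac{13}{18}
  leading term b^{3}: no divisor's leading term divides it; move \tfrac{7}{24}b^{3} to the remainder.
  leading term b^{2}: no divisor's leading term divides it; move \tfrac{101}{72}b^{2} to the remainder.
  leading term b: no divisor's leading term divides it; move \tfrac{7}{18}b to the remainder.
  leading term 1: no divisor's leading term divides it; move -\tfrac{13}{18} to the remainder.
  remainder \tfrac{7}{24}b^{3} + \tfrac{101}{72}b^{2} + \tfrac{7}{18}b - \tfrac{13}{18} ≠ 0; add k_4 = \tfrac{7}{24}b^{3} + \tfrac{101}{72}b^{2} + \tfrac{7}{18}b - \tfrac{13}{18} to the basis.

S(h_2,k_3): lcm = a^{2}. S = \tfrac{1}{4}ab^{2} + \tfrac{7}{6}ab + \tfrac{7}{6}a - \tfrac{7}{6}b - \tfrac{11}{12}.
  leading term ab^{2}: subtract (-\tfrac{5}{38}b^{2})·k_3 from \tfrac{1}{4}ab^{2} + \tfrac{7}{6}ab + \tfrac{7}{6}a - \tfrac{7}{6}b - \tfrac{11}{12} → \tfrac{7}{6}ab + \tfrac{7}{6}a + \tfrac{7}{24}b^{3} + \tfrac{1}{24}b^{2} - \tfrac{7}{6}b - \tfrac{11}{12}
  leading term ab: subtract (-\tfrac{35}{57}b)·k_3 from \tfrac{7}{6}ab + \tfrac{7}{6}a + \tfrac{7}{24}b^{3} + \tfrac{1}{24}b^{2} - \tfrac{7}{6}b - \tfrac{11}{12} → \tfrac{7}{6}a + \tfrac{7}{24}b^{3} + \tfrac{101}{72}b^{2} - \tfrac{35}{36}b - \tfrac{11}{12}
  leading term a: subtract (-\tfrac{35}{57})·k_3 from \tfrac{7}{6}a + \tfrac{7}{24}b^{3} + \tfrac{101}{72}b^{2} - \tfrac{35}{36}b - \tfrac{11}{12} → \tfrac{7}{24}b^{3} + \tfrac{101}{72}b^{2} + \tfrac{7}{18}b - \tfrac{13}{18}
  leading term b^{3}: subtract (1)·k_4 from \tfrac{7}{24}b^{3} + \tfrac{101}{72}b^{2} + \tfrac{7}{18}b - \tfrac{13}{18} → 0
  remainder 0.

S(h_1,k_4): leading monomials are coprime, so the S-polynomial reduces to 0 (Buchberger's first criterion).
S(h_2,k_4): leading monomials are coprime, so the S-polynomial reduces to 0 (Buchberger's first criterion).
S(k_3,k_4): leading monomials are coprime, so the S-polynomial reduces to 0 (Buchberger's first criterion).
Every S-polynomial of the final basis reduces to 0, so we have a Gröbner basis.
Inter-reduce: drop elements whose leading term is divisible by another's, tail-reduce, and make monic.
Reduced Gröbner basis: {a - \tfrac{7}{6}b - \tfrac{1}{6}, b^{3} + \tfrac{101}{21}b^{2} + \tfrac{4}{3}b - \tfrac{52}{21}}.

Same reduced basis, so the two generating sets span the same ideal.

Yes, the ideals are equal.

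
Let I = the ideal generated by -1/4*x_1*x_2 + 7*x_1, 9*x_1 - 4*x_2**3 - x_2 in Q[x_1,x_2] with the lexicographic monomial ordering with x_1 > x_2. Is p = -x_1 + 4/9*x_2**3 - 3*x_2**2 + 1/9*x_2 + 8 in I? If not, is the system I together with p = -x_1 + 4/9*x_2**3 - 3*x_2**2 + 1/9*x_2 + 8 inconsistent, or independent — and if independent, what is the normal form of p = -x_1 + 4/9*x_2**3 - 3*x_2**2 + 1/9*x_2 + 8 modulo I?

First compute the reduced Gröbner basis of I by Buchberger's algorithm.
f_1 = -1/4*x_1*x_2 + 7*x_1, LT = x_1*x_2.
f_2 = 9*x_1 - 4*x_2**3 - x_2, LT = x_1.

S(f_1,f_2): lcm = x_1*x_2. S = -28*x_1 + 4/9*x_2**4 + 1/9*x_2**2.
  reduce S modulo (f_1, f_2):
  remainder 4/9*x_2**4 - 112/9*x_2**3 + 1/9*x_2**2 - 28/9*x_2 ≠ 0; add h_3 = 4/9*x_2**4 - 112/9*x_2**3 + 1/9*x_2**2 - 28/9*x_2 to the basis.

The other S-polynomials (S(f_1,h_3), S(f_2,h_3)) all reduce to 0 modulo the current basis, so we have a Gröbner basis.
Inter-reduce: drop elements whose leading term is divisible by another's, tail-reduce, and make monic.
Reduced Gröbner basis: {x_1 - 4/9*x_2**3 - 1/9*x_2, x_2**4 - 28*x_2**3 + 1/4*x_2**2 - 7*x_2}.
Label its elements g_1 = x_1 - 4/9*x_2**3 - 1/9*x_2, g_2 = x_2**4 - 28*x_2**3 + 1/4*x_2**2 - 7*x_2.

Reduce p = -x_1 + 4/9*x_2**3 - 3*x_2**2 + 1/9*x_2 + 8 modulo G:
  leading term x_1: subtract (-1)·g_1 from -x_1 + 4/9*x_2**3 - 3*x_2**2 + 1/9*x_2 + 8 → -3*x_2**2 + 8
  leading term x_2**2: no divisor's leading term divides it; move -3*x_2**2 to the remainder.
  leading term 1: no divisor's leading term divides it; move 8 to the remainder.
  normal form = -3*x_2**2 + 8.
The normal form is nonzero, so p ∉ I. Since p minus its normal form lies in I, I + (p) = I + (r) where r = -3*x_2**2 + 8; decide whether this ideal is the whole ring.
Run Buchberger on G together with r (pairs among the g_i already reduce to 0 since G is a Gröbner basis):
g_1 = x_1 - 4/9*x_2**3 - 1/9*x_2, LT = x_1.
g_2 = x_2**4 - 28*x_2**3 + 1/4*x_2**2 - 7*x_2, LT = x_2**4.
r = -3*x_2**2 + 8, LT = x_2**2.

S(g_2,r): lcm = x_2**4. S = -28*x_2**3 + 35/12*x_2**2 - 7*x_2.
  reduce S modulo (g_1, g_2, r):
  remainder -245/3*x_2 + 70/9 ≠ 0; add m_4 = -245/3*x_2 + 70/9 to the basis.

S(g_2,m_4): lcm = x_2**4. S = -586/21*x_2**3 + 1/4*x_2**2 - 7*x_2.
  reduce S modulo (g_1, g_2, r, m_4):
  remainder -9376/1323 ≠ 0; add m_5 = -9376/1323 to the basis.

The other S-polynomials (S(g_1,g_2), S(g_1,r), S(g_1,m_4), S(r,m_4), S(g_1,m_5), S(g_2,m_5), S(r,m_5), S(m_4,m_5)) all reduce to 0 modulo the current basis, so we have a Gröbner basis.
Inter-reduce: drop elements whose leading term is divisible by another's, tail-reduce, and make monic.
Reduced Gröbner basis: {1}.
The reduced Gröbner basis of I + (p) is {1}: the ideal is the whole ring, so the enlarged system has no common solution — adjoining p is inconsistent.

Adjoining -x_1 + 4/9*x_2**3 - 3*x_2**2 + 1/9*x_2 + 8 makes the ideal the whole ring: the system is inconsistent.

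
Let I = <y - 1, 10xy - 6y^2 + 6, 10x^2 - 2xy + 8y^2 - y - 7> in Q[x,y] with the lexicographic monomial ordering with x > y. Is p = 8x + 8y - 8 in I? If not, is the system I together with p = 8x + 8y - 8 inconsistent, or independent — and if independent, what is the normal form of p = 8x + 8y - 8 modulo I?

First compute the reduced Gröbner basis of I by Buchberger's algorithm.
f_1 = y - 1, LT = y.
f_2 = 10xy - 6y^2 + 6, LT = xy.
f_3 = 10x^2 - 2xy + 8y^2 - y - 7, LT = x^2.

S(f_1,f_2): lcm = xy. S = -x + 3/5y^2 - 3/5.
  leading term x: no divisor's leading term divides it; move -x to the remainder.
  leading term y^2: subtract (3/5y)·f_1 from 3/5y^2 - 3/5 → 3/5y - 3/5
  leading term y: subtract (3/5)·f_1 from 3/5y - 3/5 → 0
  remainder -x ≠ 0; add h_4 = -x to the basis.

The other S-polynomials (S(f_1,f_3), S(f_2,f_3), S(f_1,h_4), S(f_2,h_4), S(f_3,h_4)) all reduce to 0 modulo the current basis, so we have a Gröbner basis.
Inter-reduce: drop elements whose leading term is divisible by another's, tail-reduce, and make monic.
Reduced Gröbner basis: {x, y - 1}.
Label its elements g_1 = x, g_2 = y - 1.

Reduce p = 8x + 8y - 8 modulo G:
  leading term x: subtract (8)·g_1 from 8x + 8y - 8 → 8y - 8
  leading term y: subtract (8)·g_2 from 8y - 8 → 0
  normal form = 0.
Since the normal form is 0, p ∈ I.

The remainder on division by a Gröbner basis is unique — it is the normal form.

8x + 8y - 8 lies in I (it reduces to 0).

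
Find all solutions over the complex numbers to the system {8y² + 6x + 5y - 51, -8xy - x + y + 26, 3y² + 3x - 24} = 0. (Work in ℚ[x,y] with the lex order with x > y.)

Compute a lex Gröbner basis by Buchberger's algorithm.
f_1 = 6x + 8y² + 5y - 51, LT = x.
f_2 = -8xy - x + y + 26, LT = xy.
f_3 = 3x + 3y² - 24, LT = x.

S(f_1,f_2): lcm = xy. S = -⅛x + 4/3y³ + ⅚y² - 67/8y + 13/4.
  leading term x: subtract (-1/48)·f_1 from -⅛x + 4/3y³ + ⅚y² - 67/8y + 13/4 → 4/3y³ + y² - 397/48y + 35/16
  leading term y³: no divisor's leading term divides it; move 4/3y³ to the remainder.
  leading term y²: no divisor's leading term divides it; move y² to the remainder.
  leading term y: no divisor's leading term divides it; move -397/48y to the remainder.
  leading term 1: no divisor's leading term divides it; move 35/16 to the remainder.
  remainder 4/3y³ + y² - 397/48y + 35/16 ≠ 0; add h_4 = 4/3y³ + y² - 397/48y + 35/16 to the basis.

S(f_1,f_3): lcm = x. S = ⅓y² + ⅚y - ½.
  leading term y²: no divisor's leading term divides it; move ⅓y² to the remainder.
  leading term y: no divisor's leading term divides it; move ⅚y to the remainder.
  leading term 1: no divisor's leading term divides it; move -½ to the remainder.
  remainder ⅓y² + ⅚y - ½ ≠ 0; add h_5 = ⅓y² + ⅚y - ½ to the basis.

S(f_2,f_3): lcm = xy. S = ⅛x - y³ + 63/8y - 13/4.
  leading term x: subtract (1/48)·f_1 from ⅛x - y³ + 63/8y - 13/4 → -y³ - ⅙y² + 373/48y - 35/16
  leading term y³: subtract (-¾)·h_4 from -y³ - ⅙y² + 373/48y - 35/16 → 7/12y² + 301/192y - 35/64
  leading term y²: subtract (7/4)·h_5 from 7/12y² + 301/192y - 35/64 → 7/64y + 21/64
  leading term y: no divisor's leading term divides it; move 7/64y to the remainder.
  leading term 1: no divisor's leading term divides it; move 21/64 to the remainder.
  remainder 7/64y + 21/64 ≠ 0; add h_6 = 7/64y + 21/64 to the basis.

The other S-polynomials (S(f_1,h_4), S(f_2,h_4), S(f_3,h_4), S(f_1,h_5), S(f_2,h_5), S(f_3,h_5), S(h_4,h_5), S(f_1,h_6), S(f_2,h_6), S(f_3,h_6), S(h_4,h_6), S(h_5,h_6)) all reduce to 0 modulo the current basis, so we have a Gröbner basis.
Inter-reduce: drop elements whose leading term is divisible by another's, tail-reduce, and make monic.
Reduced Gröbner basis: {x + 1, y + 3}.

A lex Gröbner basis eliminates variables successively. Here y + 3 depends only on y, with roots {-3}; lifting each root through the earlier basis elements recovers the full solutions.
  y = -3: the earlier basis element becomes x + 1 = 0, giving x = -1 — point (-1, -3).
Each listed point satisfies every original equation (direct substitution).

{(-1, -3)}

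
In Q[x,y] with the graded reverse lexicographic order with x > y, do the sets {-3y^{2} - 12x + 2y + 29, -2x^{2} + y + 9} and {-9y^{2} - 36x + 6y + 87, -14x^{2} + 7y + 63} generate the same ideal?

Yes, the ideals are equal.

Since reduced Gröbner bases are canonical representatives of ideals under a given ordering, it suffices to compute and compare them.
Buchberger on the first generating set:
f_1 = -3y^{2} - 12x + 2y + 29, LT = y^{2}.
f_2 = -2x^{2} + y + 9, LT = x^{2}.

The S-polynomials (S(f_1,f_2)) all reduce to 0 modulo the current basis, so we have a Gröbner basis.
Inter-reduce: drop elements whose leading term is divisible by another's, tail-reduce, and make monic.
Reduced Gröbner basis: {x^{2} - \tfrac{1}{2}y - \tfrac{9}{2}, y^{2} + 4x - \tfrac{2}{3}y - \tfrac{29}{3}}.

Buchberger on the second generating set:
h_1 = -9y^{2} - 36x + 6y + 87, LT = y^{2}.
h_2 = -14x^{2} + 7y + 63, LT = x^{2}.

The S-polynomials (S(h_1,h_2)) all reduce to 0 modulo the current basis, so we have a Gröbner basis.
Inter-reduce: drop elements whose leading term is divisible by another's, tail-reduce, and make monic.
Reduced Gröbner basis: {x^{2} - \tfrac{1}{2}y - \tfrac{9}{2}, y^{2} + 4x - \tfrac{2}{3}y - \tfrac{29}{3}}.

These coincide, so the ideals are equal.
The choice of monomial ordering does not affect the verdict — as long as both bases are computed under the same ordering, their equality decides ideal equality.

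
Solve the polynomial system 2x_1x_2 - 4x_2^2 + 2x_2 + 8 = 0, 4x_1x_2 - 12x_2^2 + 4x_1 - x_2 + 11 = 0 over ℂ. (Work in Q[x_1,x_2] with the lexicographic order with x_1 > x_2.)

Compute a lex Gröbner basis by Buchberger's algorithm.
f_1 = 2x_1x_2 - 4x_2^2 + 2x_2 + 8, LT = x_1x_2.
f_2 = 4x_1x_2 + 4x_1 - 12x_2^2 - x_2 + 11, LT = x_1x_2.

S(f_1,f_2): lcm = x_1x_2. S = -x_1 + x_2^2 + 5/4x_2 + 5/4.
  leading term x_1: no divisor's leading term divides it; move -x_1 to the remainder.
  leading term x_2^2: no divisor's leading term divides it; move x_2^2 to the remainder.
  leading term x_2: no divisor's leading term divides it; move 5/4x_2 to the remainder.
  leading term 1: no divisor's leading term divides it; move 5/4 to the remainder.
  remainder -x_1 + x_2^2 + 5/4x_2 + 5/4 ≠ 0; add h_3 = -x_1 + x_2^2 + 5/4x_2 + 5/4 to the basis.

S(f_1,h_3): lcm = x_1x_2. S = x_2^3 - 3/4x_2^2 + 9/4x_2 + 4.
  leading term x_2^3: no divisor's leading term divides it; move x_2^3 to the remainder.
  leading term x_2^2: no divisor's leading term divides it; move -3/4x_2^2 to the remainder.
  leading term x_2: no divisor's leading term divides it; move 9/4x_2 to the remainder.
  leading term 1: no divisor's leading term divides it; move 4 to the remainder.
  remainder x_2^3 - 3/4x_2^2 + 9/4x_2 + 4 ≠ 0; add h_4 = x_2^3 - 3/4x_2^2 + 9/4x_2 + 4 to the basis.

The other S-polynomials (S(f_2,h_3), S(f_1,h_4), S(f_2,h_4), S(h_3,h_4)) all reduce to 0 modulo the current basis, so we have a Gröbner basis.
Inter-reduce: drop elements whose leading term is divisible by another's, tail-reduce, and make monic.
Reduced Gröbner basis: {x_1 - x_2^2 - 5/4x_2 - 5/4, x_2^3 - 3/4x_2^2 + 9/4x_2 + 4}.

From the last basis element, x_2^3 - 3/4x_2^2 + 9/4x_2 + 4 = 0, so x_2 takes values in {-1, 7/8 - 3*sqrt(23)*I/8, 7/8 + 3*sqrt(23)*I/8}. Each choice, substituted upward through the basis, yields the corresponding point(s) of the solution set.
  x_2 = -1: the earlier basis element becomes x_1 - 1 = 0, giving x_1 = 1 — point (1, -1).
  x_2 = 7/8 - 3*sqrt(23)*I/8: the earlier basis element becomes x_1 + 1/8 + 9*sqrt(23)*I/8 = 0, giving x_1 = -1/8 - 9*sqrt(23)*I/8 — point (-1/8 - 9*sqrt(23)*I/8, 7/8 - 3*sqrt(23)*I/8).
  x_2 = 7/8 + 3*sqrt(23)*I/8: the earlier basis element becomes x_1 + 1/8 - 9*sqrt(23)*I/8 = 0, giving x_1 = -1/8 + 9*sqrt(23)*I/8 — point (-1/8 + 9*sqrt(23)*I/8, 7/8 + 3*sqrt(23)*I/8).

{(1, -1), (-1/8 - 9*sqrt(23)*I/8, 7/8 - 3*sqrt(23)*I/8), (-1/8 + 9*sqrt(23)*I/8, 7/8 + 3*sqrt(23)*I/8)}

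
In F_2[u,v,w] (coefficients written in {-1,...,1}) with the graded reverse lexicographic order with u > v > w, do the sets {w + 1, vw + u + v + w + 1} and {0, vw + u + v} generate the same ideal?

No, the ideals differ.

For a fixed monomial order, each ideal has a unique reduced Gröbner basis; comparing bases decides equality.
Buchberger on the first generating set:
f_1 = w + 1, LT = w.
f_2 = vw + u + v + w + 1, LT = vw.

S(f_1,f_2): lcm = vw. S = u + w + 1.
  reduce S modulo (f_1, f_2):
  remainder u ≠ 0; add g_3 = u to the basis.

The other S-polynomials (S(f_1,g_3), S(f_2,g_3)) all reduce to 0 modulo the current basis, so we have a Gröbner basis.
Inter-reduce: drop elements whose leading term is divisible by another's, tail-reduce, and make monic.
Reduced Gröbner basis: {u, w + 1}.

Buchberger on the second generating set:
h_1 = vw + u + v, LT = vw.

No S-polynomials remain, so we have a Gröbner basis.
Inter-reduce: drop elements whose leading term is divisible by another's, tail-reduce, and make monic.
Reduced Gröbner basis: {vw + u + v}.

The bases are distinct; the ideals are different.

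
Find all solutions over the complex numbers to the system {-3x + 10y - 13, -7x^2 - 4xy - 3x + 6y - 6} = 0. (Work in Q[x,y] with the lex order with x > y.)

{(-1, 1), (9/41, 56/41)}

Compute a lex Gröbner basis by Buchberger's algorithm.
f_1 = -3x + 10y - 13, LT = x.
f_2 = -7x^2 - 4xy - 3x + 6y - 6, LT = x^2.

S(f_1,f_2): lcm = x^2. S = -82/21xy + 82/21x + 6/7y - 6/7.
  leading term xy: subtract (82/63y)·f_1 from -82/21xy + 82/21x + 6/7y - 6/7 → 82/21x - 820/63y^2 + 160/9y - 6/7
  leading term x: subtract (-82/63)·f_1 from 82/21x - 820/63y^2 + 160/9y - 6/7 → -820/63y^2 + 1940/63y - 160/9
  leading term y^2: no divisor's leading term divides it; move -820/63y^2 to the remainder.
  leading term y: no divisor's leading term divides it; move 1940/63y to the remainder.
  leading term 1: no divisor's leading term divides it; move -160/9 to the remainder.
  remainder -820/63y^2 + 1940/63y - 160/9 ≠ 0; add h_3 = -820/63y^2 + 1940/63y - 160/9 to the basis.

S(f_1,h_3): leading monomials are coprime, so the S-polynomial reduces to 0 (Buchberger's first criterion).
S(f_2,h_3): leading monomials are coprime, so the S-polynomial reduces to 0 (Buchberger's first criterion).
Every S-polynomial of the final basis reduces to 0, so we have a Gröbner basis.
Inter-reduce: drop elements whose leading term is divisible by another's, tail-reduce, and make monic.
Reduced Gröbner basis: {x - 10/3y + 13/3, y^2 - 97/41y + 56/41}.

From the last basis element, y^2 - 97/41y + 56/41 = 0, so y takes values in {1, 56/41}. Each choice, substituted upward through the basis, yields the corresponding point(s) of the solution set.
  y = 1: the earlier basis element becomes x + 1 = 0, giving x = -1 — point (-1, 1).
  y = 56/41: the earlier basis element becomes x - 9/41 = 0, giving x = 9/41 — point (9/41, 56/41).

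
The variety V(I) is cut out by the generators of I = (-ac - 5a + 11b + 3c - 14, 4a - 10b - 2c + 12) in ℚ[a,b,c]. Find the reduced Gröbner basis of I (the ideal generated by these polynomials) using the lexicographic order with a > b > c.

G = {a - 5/2b - ½c + 3, bc + ⅗b + ⅕c² - 7/5c - ⅖}

This is the nonlinear analogue of row-reducing a linear system.

f_1 = -ac - 5a + 11b + 3c - 14, LT = ac.
f_2 = 4a - 10b - 2c + 12, LT = a.

S(f_1,f_2): lcm = ac. S = 5a + 5/2bc - 11b + ½c² - 6c + 14.
  leading term a: subtract (5/4)·f_2 from 5a + 5/2bc - 11b + ½c² - 6c + 14 → 5/2bc + 3/2b + ½c² - 7/2c - 1
  leading term bc: no divisor's leading term divides it; move 5/2bc to the remainder.
  leading term b: no divisor's leading term divides it; move 3/2b to the remainder.
  leading term c²: no divisor's leading term divides it; move ½c² to the remainder.
  leading term c: no divisor's leading term divides it; move -7/2c to the remainder.
  leading term 1: no divisor's leading term divides it; move -1 to the remainder.
  remainder 5/2bc + 3/2b + ½c² - 7/2c - 1 ≠ 0; add g_3 = 5/2bc + 3/2b + ½c² - 7/2c - 1 to the basis.

The other S-polynomials (S(f_1,g_3), S(f_2,g_3)) all reduce to 0 modulo the current basis, so we have a Gröbner basis.
Inter-reduce: drop elements whose leading term is divisible by another's, tail-reduce, and make monic.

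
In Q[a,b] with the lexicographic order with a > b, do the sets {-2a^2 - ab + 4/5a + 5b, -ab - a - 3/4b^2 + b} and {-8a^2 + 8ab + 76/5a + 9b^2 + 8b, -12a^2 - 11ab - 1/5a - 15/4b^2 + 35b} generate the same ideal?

Two ideals are equal iff their reduced Gröbner bases coincide (the reduced basis is unique for a fixed ordering).
Buchberger on the first generating set:
f_1 = -2a^2 - ab + 4/5a + 5b, LT = a^2.
f_2 = -ab - a - 3/4b^2 + b, LT = ab.

S(f_1,f_2): lcm = a^2b. S = -a^2 - 1/4ab^2 + 3/5ab - 5/2b^2.
  leading term a^2: subtract (1/2)·f_1 from -a^2 - 1/4ab^2 + 3/5ab - 5/2b^2 → -1/4ab^2 + 11/10ab - 2/5a - 5/2b^2 - 5/2b
  leading term ab^2: subtract (1/4b)·f_2 from -1/4ab^2 + 11/10ab - 2/5a - 5/2b^2 - 5/2b → 27/20ab - 2/5a + 3/16b^3 - 11/4b^2 - 5/2b
  leading term ab: subtract (-27/20)·f_2 from 27/20ab - 2/5a + 3/16b^3 - 11/4b^2 - 5/2b → -7/4a + 3/16b^3 - 301/80b^2 - 23/20b
  leading term a: no divisor's leading term divides it; move -7/4a to the remainder.
  leading term b^3: no divisor's leading term divides it; move 3/16b^3 to the remainder.
  leading term b^2: no divisor's leading term divides it; move -301/80b^2 to the remainder.
  leading term b: no divisor's leading term divides it; move -23/20b to the remainder.
  remainder -7/4a + 3/16b^3 - 301/80b^2 - 23/20b ≠ 0; add g_3 = -7/4a + 3/16b^3 - 301/80b^2 - 23/20b to the basis.

S(f_1,g_3): lcm = a^2. S = 3/28ab^3 - 43/20ab^2 - 11/70ab - 2/5a - 5/2b.
  leading term ab^3: subtract (-3/28b^2)·f_2 from 3/28ab^3 - 43/20ab^2 - 11/70ab - 2/5a - 5/2b → -79/35ab^2 - 11/70ab - 2/5a - 9/112b^4 + 3/28b^3 - 5/2b
  leading term ab^2: subtract (79/35b)·f_2 from -79/35ab^2 - 11/70ab - 2/5a - 9/112b^4 + 3/28b^3 - 5/2b → 21/10ab - 2/5a - 9/112b^4 + 9/5b^3 - 79/35b^2 - 5/2b
  leading term ab: subtract (-21/10)·f_2 from 21/10ab - 2/5a - 9/112b^4 + 9/5b^3 - 79/35b^2 - 5/2b → -5/2a - 9/112b^4 + 9/5b^3 - 1073/280b^2 - 2/5b
  leading term a: subtract (10/7)·g_3 from -5/2a - 9/112b^4 + 9/5b^3 - 1073/280b^2 - 2/5b → -9/112b^4 + 429/280b^3 + 54/35b^2 + 87/70b
  leading term b^4: no divisor's leading term divides it; move -9/112b^4 to the remainder.
  leading term b^3: no divisor's leading term divides it; move 429/280b^3 to the remainder.
  leading term b^2: no divisor's leading term divides it; move 54/35b^2 to the remainder.
  leading term b: no divisor's leading term divides it; move 87/70b to the remainder.
  remainder -9/112b^4 + 429/280b^3 + 54/35b^2 + 87/70b ≠ 0; add g_4 = -9/112b^4 + 429/280b^3 + 54/35b^2 + 87/70b to the basis.

The other S-polynomials (S(f_2,g_3), S(f_1,g_4), S(f_2,g_4), S(g_3,g_4)) all reduce to 0 modulo the current basis, so we have a Gröbner basis.
Inter-reduce: drop elements whose leading term is divisible by another's, tail-reduce, and make monic.
Reduced Gröbner basis: {a - 3/28b^3 + 43/20b^2 + 23/35b, b^4 - 286/15b^3 - 96/5b^2 - 232/15b}.

Buchberger on the second generating set:
h_1 = -8a^2 + 8ab + 76/5a + 9b^2 + 8b, LT = a^2.
h_2 = -12a^2 - 11ab - 1/5a - 15/4b^2 + 35b, LT = a^2.

S(h_1,h_2): lcm = a^2. S = -23/12ab - 23/12a - 23/16b^2 + 23/12b.
  leading term ab: no divisor's leading term divides it; move -23/12ab to the remainder.
  leading term a: no divisor's leading term divides it; move -23/12a to the remainder.
  leading term b^2: no divisor's leading term divides it; move -23/16b^2 to the remainder.
  leading term b: no divisor's leading term divides it; move 23/12b to the remainder.
  remainder -23/12ab - 23/12a - 23/16b^2 + 23/12b ≠ 0; add k_3 = -23/12ab - 23/12a - 23/16b^2 + 23/12b to the basis.

S(h_1,k_3): lcm = a^2b. S = -a^2 - 7/4ab^2 - 9/10ab - 9/8b^3 - b^2.
  leading term a^2: subtract (1/8)·h_1 from -a^2 - 7/4ab^2 - 9/10ab - 9/8b^3 - b^2 → -7/4ab^2 - 19/10ab - 19/10a - 9/8b^3 - 17/8b^2 - b
  leading term ab^2: subtract (21/23b)·k_3 from -7/4ab^2 - 19/10ab - 19/10a - 9/8b^3 - 17/8b^2 - b → -3/20ab - 19/10a + 3/16b^3 - 31/8b^2 - b
  leading term ab: subtract (9/115)·k_3 from -3/20ab - 19/10a + 3/16b^3 - 31/8b^2 - b → -7/4a + 3/16b^3 - 301/80b^2 - 23/20b
  leading term a: no divisor's leading term divides it; move -7/4a to the remainder.
  leading term b^3: no divisor's leading term divides it; move 3/16b^3 to the remainder.
  leading term b^2: no divisor's leading term divides it; move -301/80b^2 to the remainder.
  leading term b: no divisor's leading term divides it; move -23/20b to the remainder.
  remainder -7/4a + 3/16b^3 - 301/80b^2 - 23/20b ≠ 0; add k_4 = -7/4a + 3/16b^3 - 301/80b^2 - 23/20b to the basis.

S(h_1,k_4): lcm = a^2. S = 3/28ab^3 - 43/20ab^2 - 58/35ab - 19/10a - 9/8b^2 - b.
  leading term ab^3: subtract (-9/161b^2)·k_3 from 3/28ab^3 - 43/20ab^2 - 58/35ab - 19/10a - 9/8b^2 - b → -79/35ab^2 - 58/35ab - 19/10a - 9/112b^4 + 3/28b^3 - 9/8b^2 - b
  leading term ab^2: subtract (948/805b)·k_3 from -79/35ab^2 - 58/35ab - 19/10a - 9/112b^4 + 3/28b^3 - 9/8b^2 - b → 3/5ab - 19/10a - 9/112b^4 + 9/5b^3 - 947/280b^2 - b
  leading term ab: subtract (-36/115)·k_3 from 3/5ab - 19/10a - 9/112b^4 + 9/5b^3 - 947/280b^2 - b → -5/2a - 9/112b^4 + 9/5b^3 - 1073/280b^2 - 2/5b
  leading term a: subtract (10/7)·k_4 from -5/2a - 9/112b^4 + 9/5b^3 - 1073/280b^2 - 2/5b → -9/112b^4 + 429/280b^3 + 54/35b^2 + 87/70b
  leading term b^4: no divisor's leading term divides it; move -9/112b^4 to the remainder.
  leading term b^3: no divisor's leading term divides it; move 429/280b^3 to the remainder.
  leading term b^2: no divisor's leading term divides it; move 54/35b^2 to the remainder.
  leading term b: no divisor's leading term divides it; move 87/70b to the remainder.
  remainder -9/112b^4 + 429/280b^3 + 54/35b^2 + 87/70b ≠ 0; add k_5 = -9/112b^4 + 429/280b^3 + 54/35b^2 + 87/70b to the basis.

The other S-polynomials (S(h_2,k_3), S(h_2,k_4), S(k_3,k_4), S(h_1,k_5), S(h_2,k_5), S(k_3,k_5), S(k_4,k_5)) all reduce to 0 modulo the current basis, so we have a Gröbner basis.
Inter-reduce: drop elements whose leading term is divisible by another's, tail-reduce, and make monic.
Reduced Gröbner basis: {a - 3/28b^3 + 43/20b^2 + 23/35b, b^4 - 286/15b^3 - 96/5b^2 - 232/15b}.

These coincide, so the ideals are equal.

Yes, the ideals are equal.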